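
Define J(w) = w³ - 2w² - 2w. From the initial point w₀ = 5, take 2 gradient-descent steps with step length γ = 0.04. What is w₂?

J′(w) = 3w² - 4w - 2
Step 1: J′(5) = 53; w₁ = 5 − 0.04·53 = 2.88
Step 2: J′(2.88) = 11.3632; w₂ = 2.88 − 0.04·11.3632 = 2.425472

2.425472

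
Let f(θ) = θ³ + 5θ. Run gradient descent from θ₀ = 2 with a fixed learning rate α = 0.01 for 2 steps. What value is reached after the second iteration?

f′(θ) = 3θ² + 5
θ₁ = 2 − 0.01·17 = 1.83
θ₂ = 1.83 − 0.01·15.0467 = 1.679533

1.679533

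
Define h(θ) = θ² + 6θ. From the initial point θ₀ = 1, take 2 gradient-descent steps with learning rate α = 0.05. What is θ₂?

0.24

h′(θ) = 2θ + 6
θ₁ = 1 − 0.05·8 = 0.6
θ₂ = 0.6 − 0.05·7.2 = 0.24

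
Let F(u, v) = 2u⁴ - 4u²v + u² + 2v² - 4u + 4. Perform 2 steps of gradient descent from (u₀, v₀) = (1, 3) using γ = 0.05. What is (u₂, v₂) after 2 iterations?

∇F = (8u³ - 8uv + 2u - 4, -4u² + 4v)
Step 1: at (1, 3), ∇F = (-18, 8) → (1, 3) − 0.05·(-18, 8) = (1.9, 2.6)
Step 2: at (1.9, 2.6), ∇F = (15.152, -4.04) → (1.9, 2.6) − 0.05·(15.152, -4.04) = (1.1424, 2.802)

(1.1424, 2.802)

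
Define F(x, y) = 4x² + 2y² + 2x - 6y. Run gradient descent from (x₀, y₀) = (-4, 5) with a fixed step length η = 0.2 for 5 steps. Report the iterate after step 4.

∇F = (8x + 2, 4y - 6)
Step 1: at (-4, 5), ∇F = (-30, 14) → (-4, 5) − 0.2·(-30, 14) = (2, 2.2)
Step 2: at (2, 2.2), ∇F = (18, 2.8) → (2, 2.2) − 0.2·(18, 2.8) = (-1.6, 1.64)
Step 3: at (-1.6, 1.64), ∇F = (-10.8, 0.56) → (-1.6, 1.64) − 0.2·(-10.8, 0.56) = (0.56, 1.528)
Step 4: at (0.56, 1.528), ∇F = (6.48, 0.112) → (0.56, 1.528) − 0.2·(6.48, 0.112) = (-0.736, 1.5056)

(-0.736, 1.5056)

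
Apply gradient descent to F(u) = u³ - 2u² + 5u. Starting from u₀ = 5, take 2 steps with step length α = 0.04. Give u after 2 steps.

2.0048

F′(u) = 3u² - 4u + 5
Step 1: F′(5) = 60; u₁ = 5 − 0.04·60 = 2.6
Step 2: F′(2.6) = 14.88; u₂ = 2.6 − 0.04·14.88 = 2.0048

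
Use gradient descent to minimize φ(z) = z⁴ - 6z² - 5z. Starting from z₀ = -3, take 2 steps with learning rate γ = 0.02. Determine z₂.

-1.46142912

φ′(z) = 4z³ - 12z - 5
z₁ = -3 − 0.02·(-77) = -1.46
z₂ = -1.46 − 0.02·0.071456 = -1.46142912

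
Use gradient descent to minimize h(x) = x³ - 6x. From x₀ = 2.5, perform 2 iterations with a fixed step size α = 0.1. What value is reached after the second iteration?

h′(x) = 3x² - 6
x₁ = 2.5 − 0.1·12.75 = 1.225
x₂ = 1.225 − 0.1·(-1.498125) = 1.3748125

1.3748125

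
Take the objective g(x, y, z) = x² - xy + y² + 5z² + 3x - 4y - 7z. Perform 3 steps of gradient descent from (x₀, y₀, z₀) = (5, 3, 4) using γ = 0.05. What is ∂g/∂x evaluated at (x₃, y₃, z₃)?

∇g = (2x - y + 3, -x + 2y - 4, 10z - 7)
(x₁, y₁, z₁) = (5, 3, 4) − 0.05·(10, -3, 33) = (4.5, 3.15, 2.35)
(x₂, y₂, z₂) = (4.5, 3.15, 2.35) − 0.05·(8.85, -2.2, 16.5) = (4.0575, 3.26, 1.525)
(x₃, y₃, z₃) = (4.0575, 3.26, 1.525) − 0.05·(7.855, -1.5375, 8.25) = (3.66475, 3.336875, 1.1125)
∂g/∂x at (3.66475, 3.336875, 1.1125) = 6.992625

6.992625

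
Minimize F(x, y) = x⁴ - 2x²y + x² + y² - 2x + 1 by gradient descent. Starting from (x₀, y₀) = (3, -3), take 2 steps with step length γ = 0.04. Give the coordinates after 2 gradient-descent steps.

(2.33022208, -1.194688)

∇F = (4x³ - 4xy + 2x - 2, -2x² + 2y)
Step 1: at (3, -3), ∇F = (148, -24) → (3, -3) − 0.04·(148, -24) = (-2.92, -2.04)
Step 2: at (-2.92, -2.04), ∇F = (-131.255552, -21.1328) → (-2.92, -2.04) − 0.04·(-131.255552, -21.1328) = (2.33022208, -1.194688)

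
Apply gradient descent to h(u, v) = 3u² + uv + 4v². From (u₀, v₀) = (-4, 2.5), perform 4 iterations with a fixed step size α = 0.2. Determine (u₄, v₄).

∇h = (6u + v, u + 8v)
Step 1: at (-4, 2.5), ∇h = (-21.5, 16) → (-4, 2.5) − 0.2·(-21.5, 16) = (0.3, -0.7)
Step 2: at (0.3, -0.7), ∇h = (1.1, -5.3) → (0.3, -0.7) − 0.2·(1.1, -5.3) = (0.08, 0.36)
Step 3: at (0.08, 0.36), ∇h = (0.84, 2.96) → (0.08, 0.36) − 0.2·(0.84, 2.96) = (-0.088, -0.232)
Step 4: at (-0.088, -0.232), ∇h = (-0.76, -1.944) → (-0.088, -0.232) − 0.2·(-0.76, -1.944) = (0.064, 0.1568)

(0.064, 0.1568)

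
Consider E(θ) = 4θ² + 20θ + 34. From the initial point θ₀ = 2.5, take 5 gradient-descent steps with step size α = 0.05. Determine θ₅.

-2.1112

E′(θ) = 8θ + 20
Step 1: E′(2.5) = 40; θ₁ = 2.5 − 0.05·40 = 0.5
Step 2: E′(0.5) = 24; θ₂ = 0.5 − 0.05·24 = -0.7
Step 3: E′(-0.7) = 14.4; θ₃ = -0.7 − 0.05·14.4 = -1.42
Step 4: E′(-1.42) = 8.64; θ₄ = -1.42 − 0.05·8.64 = -1.852
Step 5: E′(-1.852) = 5.184; θ₅ = -1.852 − 0.05·5.184 = -2.1112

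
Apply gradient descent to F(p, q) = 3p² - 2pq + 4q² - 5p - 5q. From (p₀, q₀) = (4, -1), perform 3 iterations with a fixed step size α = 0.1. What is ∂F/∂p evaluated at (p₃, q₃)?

∇F = (6p - 2q - 5, -2p + 8q - 5)
(p₁, q₁) = (4, -1) − 0.1·(21, -21) = (1.9, 1.1)
(p₂, q₂) = (1.9, 1.1) − 0.1·(4.2, 0) = (1.48, 1.1)
(p₃, q₃) = (1.48, 1.1) − 0.1·(1.68, 0.84) = (1.312, 1.016)
∂F/∂p at (1.312, 1.016) = 0.84

0.84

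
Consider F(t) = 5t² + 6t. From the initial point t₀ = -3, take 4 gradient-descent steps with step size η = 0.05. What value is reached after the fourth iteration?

-0.75

F′(t) = 10t + 6
t₁ = -3 − 0.05·(-24) = -1.8
t₂ = -1.8 − 0.05·(-12) = -1.2
t₃ = -1.2 − 0.05·(-6) = -0.9
t₄ = -0.9 − 0.05·(-3) = -0.75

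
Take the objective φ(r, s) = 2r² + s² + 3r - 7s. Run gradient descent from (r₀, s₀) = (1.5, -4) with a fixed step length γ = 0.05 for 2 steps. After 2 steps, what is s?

∇φ = (4r + 3, 2s - 7)
Step 1: at (1.5, -4), ∇φ = (9, -15) → (1.5, -4) − 0.05·(9, -15) = (1.05, -3.25)
Step 2: at (1.05, -3.25), ∇φ = (7.2, -13.5) → (1.05, -3.25) − 0.05·(7.2, -13.5) = (0.69, -2.575)
s = -2.575

-2.575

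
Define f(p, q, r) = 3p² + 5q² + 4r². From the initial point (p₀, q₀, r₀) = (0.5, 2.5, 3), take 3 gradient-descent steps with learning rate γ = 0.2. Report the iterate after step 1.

∇f = (6p, 10q, 8r)
Step 1: at (0.5, 2.5, 3), ∇f = (3, 25, 24) → (0.5, 2.5, 3) − 0.2·(3, 25, 24) = (-0.1, -2.5, -1.8)

(-0.1, -2.5, -1.8)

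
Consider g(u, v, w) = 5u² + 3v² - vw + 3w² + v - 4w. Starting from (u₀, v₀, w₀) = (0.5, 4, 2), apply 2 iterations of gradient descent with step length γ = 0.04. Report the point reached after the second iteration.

∇g = (10u, 6v - w + 1, -v + 6w - 4)
Step 1: at (0.5, 4, 2), ∇g = (5, 23, 4) → (0.5, 4, 2) − 0.04·(5, 23, 4) = (0.3, 3.08, 1.84)
Step 2: at (0.3, 3.08, 1.84), ∇g = (3, 17.64, 3.96) → (0.3, 3.08, 1.84) − 0.04·(3, 17.64, 3.96) = (0.18, 2.3744, 1.6816)

(0.18, 2.3744, 1.6816)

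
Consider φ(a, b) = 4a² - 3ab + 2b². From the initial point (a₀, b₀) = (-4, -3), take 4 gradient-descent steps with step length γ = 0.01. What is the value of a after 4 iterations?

∇φ = (8a - 3b, -3a + 4b)
(a₁, b₁) = (-4, -3) − 0.01·(-23, 0) = (-3.77, -3)
(a₂, b₂) = (-3.77, -3) − 0.01·(-21.16, -0.69) = (-3.5584, -2.9931)
(a₃, b₃) = (-3.5584, -2.9931) − 0.01·(-19.4879, -1.2972) = (-3.363521, -2.980128)
(a₄, b₄) = (-3.363521, -2.980128) − 0.01·(-17.967784, -1.829949) = (-3.18384316, -2.96182851)
a = -3.18384316

-3.18384316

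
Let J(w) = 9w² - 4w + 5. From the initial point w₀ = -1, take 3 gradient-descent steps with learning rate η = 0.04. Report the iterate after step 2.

0.1264

J′(w) = 18w - 4
w₁ = -1 − 0.04·(-22) = -0.12
w₂ = -0.12 − 0.04·(-6.16) = 0.1264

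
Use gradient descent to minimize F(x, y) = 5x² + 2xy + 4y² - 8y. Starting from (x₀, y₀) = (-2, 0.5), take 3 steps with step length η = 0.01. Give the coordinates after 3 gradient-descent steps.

(-1.489536, 0.710628)

∇F = (10x + 2y, 2x + 8y - 8)
Step 1: at (-2, 0.5), ∇F = (-19, -8) → (-2, 0.5) − 0.01·(-19, -8) = (-1.81, 0.58)
Step 2: at (-1.81, 0.58), ∇F = (-16.94, -6.98) → (-1.81, 0.58) − 0.01·(-16.94, -6.98) = (-1.6406, 0.6498)
Step 3: at (-1.6406, 0.6498), ∇F = (-15.1064, -6.0828) → (-1.6406, 0.6498) − 0.01·(-15.1064, -6.0828) = (-1.489536, 0.710628)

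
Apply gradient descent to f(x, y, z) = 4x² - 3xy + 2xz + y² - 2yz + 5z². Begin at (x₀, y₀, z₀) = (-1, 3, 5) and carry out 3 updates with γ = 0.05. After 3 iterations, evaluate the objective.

7.7870784375

∇f = (8x - 3y + 2z, -3x + 2y - 2z, 2x - 2y + 10z)
Step 1: at (-1, 3, 5), ∇f = (-7, -1, 42) → (-1, 3, 5) − 0.05·(-7, -1, 42) = (-0.65, 3.05, 2.9)
Step 2: at (-0.65, 3.05, 2.9), ∇f = (-8.55, 2.25, 21.6) → (-0.65, 3.05, 2.9) − 0.05·(-8.55, 2.25, 21.6) = (-0.2225, 2.9375, 1.82)
Step 3: at (-0.2225, 2.9375, 1.82), ∇f = (-6.9525, 2.9025, 11.88) → (-0.2225, 2.9375, 1.82) − 0.05·(-6.9525, 2.9025, 11.88) = (0.125125, 2.792375, 1.226)
f(0.125125, 2.792375, 1.226) = 7.7870784375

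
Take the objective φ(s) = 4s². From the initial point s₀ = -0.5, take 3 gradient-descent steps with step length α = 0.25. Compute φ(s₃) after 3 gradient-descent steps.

φ′(s) = 8s
s₁ = -0.5 − 0.25·(-4) = 0.5
s₂ = 0.5 − 0.25·4 = -0.5
s₃ = -0.5 − 0.25·(-4) = 0.5
φ(0.5) = 1

1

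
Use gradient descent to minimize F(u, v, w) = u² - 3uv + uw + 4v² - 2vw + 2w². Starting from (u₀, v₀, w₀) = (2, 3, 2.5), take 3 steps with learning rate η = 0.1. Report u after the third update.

1.989

∇F = (2u - 3v + w, -3u + 8v - 2w, u - 2v + 4w)
Step 1: at (2, 3, 2.5), ∇F = (-2.5, 13, 6) → (2, 3, 2.5) − 0.1·(-2.5, 13, 6) = (2.25, 1.7, 1.9)
Step 2: at (2.25, 1.7, 1.9), ∇F = (1.3, 3.05, 6.45) → (2.25, 1.7, 1.9) − 0.1·(1.3, 3.05, 6.45) = (2.12, 1.395, 1.255)
Step 3: at (2.12, 1.395, 1.255), ∇F = (1.31, 2.29, 4.35) → (2.12, 1.395, 1.255) − 0.1·(1.31, 2.29, 4.35) = (1.989, 1.166, 0.82)
u = 1.989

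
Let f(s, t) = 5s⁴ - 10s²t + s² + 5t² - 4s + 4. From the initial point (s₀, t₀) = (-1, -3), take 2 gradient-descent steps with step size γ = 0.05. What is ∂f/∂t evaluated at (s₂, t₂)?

∇f = (20s³ - 20st + 2s - 4, -10s² + 10t)
Step 1: at (-1, -3), ∇f = (-86, -40) → (-1, -3) − 0.05·(-86, -40) = (3.3, -1)
Step 2: at (3.3, -1), ∇f = (787.34, -118.9) → (3.3, -1) − 0.05·(787.34, -118.9) = (-36.067, 4.945)
∂f/∂t at (-36.067, 4.945) = -12958.83489

-12958.83489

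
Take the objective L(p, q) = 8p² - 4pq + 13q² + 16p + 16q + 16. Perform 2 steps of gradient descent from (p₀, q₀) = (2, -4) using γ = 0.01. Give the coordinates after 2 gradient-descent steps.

(0.8608, -2.3552)

∇L = (16p - 4q + 16, -4p + 26q + 16)
(p₁, q₁) = (2, -4) − 0.01·(64, -96) = (1.36, -3.04)
(p₂, q₂) = (1.36, -3.04) − 0.01·(49.92, -68.48) = (0.8608, -2.3552)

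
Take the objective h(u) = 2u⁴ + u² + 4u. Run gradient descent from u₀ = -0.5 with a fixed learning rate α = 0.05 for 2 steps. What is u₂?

-0.6536

h′(u) = 8u³ + 2u + 4
u₁ = -0.5 − 0.05·2 = -0.6
u₂ = -0.6 − 0.05·1.072 = -0.6536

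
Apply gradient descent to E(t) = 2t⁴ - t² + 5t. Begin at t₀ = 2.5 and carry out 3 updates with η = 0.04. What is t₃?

-0.89552

E′(t) = 8t³ - 2t + 5
Step 1: E′(2.5) = 125; t₁ = 2.5 − 0.04·125 = -2.5
Step 2: E′(-2.5) = -115; t₂ = -2.5 − 0.04·(-115) = 2.1
Step 3: E′(2.1) = 74.888; t₃ = 2.1 − 0.04·74.888 = -0.89552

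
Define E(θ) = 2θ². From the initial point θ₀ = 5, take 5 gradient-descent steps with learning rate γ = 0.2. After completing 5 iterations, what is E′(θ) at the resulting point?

E′(θ) = 4θ
Step 1: E′(5) = 20; θ₁ = 5 − 0.2·20 = 1
Step 2: E′(1) = 4; θ₂ = 1 − 0.2·4 = 0.2
Step 3: E′(0.2) = 0.8; θ₃ = 0.2 − 0.2·0.8 = 0.04
Step 4: E′(0.04) = 0.16; θ₄ = 0.04 − 0.2·0.16 = 0.008
Step 5: E′(0.008) = 0.032; θ₅ = 0.008 − 0.2·0.032 = 0.0016
E′(θ) at (0.0016) = 0.0064

0.0064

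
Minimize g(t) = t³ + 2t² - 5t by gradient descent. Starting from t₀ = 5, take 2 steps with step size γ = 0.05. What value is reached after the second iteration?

0.6125

g′(t) = 3t² + 4t - 5
Step 1: g′(5) = 90; t₁ = 5 − 0.05·90 = 0.5
Step 2: g′(0.5) = -2.25; t₂ = 0.5 − 0.05·(-2.25) = 0.6125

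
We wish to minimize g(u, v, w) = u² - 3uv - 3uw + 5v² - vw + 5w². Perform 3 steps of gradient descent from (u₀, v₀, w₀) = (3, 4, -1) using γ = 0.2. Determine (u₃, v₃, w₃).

(3.744, -3.936, 4.704)

∇g = (2u - 3v - 3w, -3u + 10v - w, -3u - v + 10w)
Step 1: at (3, 4, -1), ∇g = (-3, 32, -23) → (3, 4, -1) − 0.2·(-3, 32, -23) = (3.6, -2.4, 3.6)
Step 2: at (3.6, -2.4, 3.6), ∇g = (3.6, -38.4, 27.6) → (3.6, -2.4, 3.6) − 0.2·(3.6, -38.4, 27.6) = (2.88, 5.28, -1.92)
Step 3: at (2.88, 5.28, -1.92), ∇g = (-4.32, 46.08, -33.12) → (2.88, 5.28, -1.92) − 0.2·(-4.32, 46.08, -33.12) = (3.744, -3.936, 4.704)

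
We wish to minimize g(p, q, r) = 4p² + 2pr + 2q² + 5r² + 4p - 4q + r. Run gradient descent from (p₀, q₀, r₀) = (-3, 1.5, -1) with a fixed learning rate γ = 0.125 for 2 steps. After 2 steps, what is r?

∇g = (8p + 2r + 4, 4q - 4, 2p + 10r + 1)
(p₁, q₁, r₁) = (-3, 1.5, -1) − 0.125·(-22, 2, -15) = (-0.25, 1.25, 0.875)
(p₂, q₂, r₂) = (-0.25, 1.25, 0.875) − 0.125·(3.75, 1, 9.25) = (-0.71875, 1.125, -0.28125)
r = -0.28125

-0.28125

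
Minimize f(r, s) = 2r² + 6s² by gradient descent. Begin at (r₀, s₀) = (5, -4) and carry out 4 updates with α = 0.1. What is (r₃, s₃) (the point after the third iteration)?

∇f = (4r, 12s)
Step 1: at (5, -4), ∇f = (20, -48) → (5, -4) − 0.1·(20, -48) = (3, 0.8)
Step 2: at (3, 0.8), ∇f = (12, 9.6) → (3, 0.8) − 0.1·(12, 9.6) = (1.8, -0.16)
Step 3: at (1.8, -0.16), ∇f = (7.2, -1.92) → (1.8, -0.16) − 0.1·(7.2, -1.92) = (1.08, 0.032)

(1.08, 0.032)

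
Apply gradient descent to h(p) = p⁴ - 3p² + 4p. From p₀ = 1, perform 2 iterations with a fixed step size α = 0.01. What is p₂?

h′(p) = 4p³ - 6p + 4
p₁ = 1 − 0.01·2 = 0.98
p₂ = 0.98 − 0.01·1.884768 = 0.96115232

0.96115232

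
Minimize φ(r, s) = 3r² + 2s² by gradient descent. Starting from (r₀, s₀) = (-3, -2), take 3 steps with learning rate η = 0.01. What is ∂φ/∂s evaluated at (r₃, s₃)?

∇φ = (6r, 4s)
Step 1: at (-3, -2), ∇φ = (-18, -8) → (-3, -2) − 0.01·(-18, -8) = (-2.82, -1.92)
Step 2: at (-2.82, -1.92), ∇φ = (-16.92, -7.68) → (-2.82, -1.92) − 0.01·(-16.92, -7.68) = (-2.6508, -1.8432)
Step 3: at (-2.6508, -1.8432), ∇φ = (-15.9048, -7.3728) → (-2.6508, -1.8432) − 0.01·(-15.9048, -7.3728) = (-2.491752, -1.769472)
∂φ/∂s at (-2.491752, -1.769472) = -7.077888

-7.077888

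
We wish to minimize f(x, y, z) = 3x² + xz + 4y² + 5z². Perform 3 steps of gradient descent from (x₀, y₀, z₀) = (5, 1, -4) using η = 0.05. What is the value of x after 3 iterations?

∇f = (6x + z, 8y, x + 10z)
Step 1: at (5, 1, -4), ∇f = (26, 8, -35) → (5, 1, -4) − 0.05·(26, 8, -35) = (3.7, 0.6, -2.25)
Step 2: at (3.7, 0.6, -2.25), ∇f = (19.95, 4.8, -18.8) → (3.7, 0.6, -2.25) − 0.05·(19.95, 4.8, -18.8) = (2.7025, 0.36, -1.31)
Step 3: at (2.7025, 0.36, -1.31), ∇f = (14.905, 2.88, -10.3975) → (2.7025, 0.36, -1.31) − 0.05·(14.905, 2.88, -10.3975) = (1.95725, 0.216, -0.790125)
x = 1.95725

1.95725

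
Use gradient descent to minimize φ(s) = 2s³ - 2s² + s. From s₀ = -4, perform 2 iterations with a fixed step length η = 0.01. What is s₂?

-6.924214

φ′(s) = 6s² - 4s + 1
s₁ = -4 − 0.01·113 = -5.13
s₂ = -5.13 − 0.01·179.4214 = -6.924214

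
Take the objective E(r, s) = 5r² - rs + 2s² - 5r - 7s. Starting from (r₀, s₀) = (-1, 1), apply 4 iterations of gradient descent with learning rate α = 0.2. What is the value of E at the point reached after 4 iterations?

6.74748928

∇E = (10r - s - 5, -r + 4s - 7)
(r₁, s₁) = (-1, 1) − 0.2·(-16, -2) = (2.2, 1.4)
(r₂, s₂) = (2.2, 1.4) − 0.2·(15.6, -3.6) = (-0.92, 2.12)
(r₃, s₃) = (-0.92, 2.12) − 0.2·(-16.32, 2.4) = (2.344, 1.64)
(r₄, s₄) = (2.344, 1.64) − 0.2·(16.8, -2.784) = (-1.016, 2.1968)
E(-1.016, 2.1968) = 6.74748928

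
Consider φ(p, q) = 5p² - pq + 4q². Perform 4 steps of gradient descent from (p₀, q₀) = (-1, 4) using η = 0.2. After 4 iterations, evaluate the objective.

∇φ = (10p - q, -p + 8q)
(p₁, q₁) = (-1, 4) − 0.2·(-14, 33) = (1.8, -2.6)
(p₂, q₂) = (1.8, -2.6) − 0.2·(20.6, -22.6) = (-2.32, 1.92)
(p₃, q₃) = (-2.32, 1.92) − 0.2·(-25.12, 17.68) = (2.704, -1.616)
(p₄, q₄) = (2.704, -1.616) − 0.2·(28.656, -15.632) = (-3.0272, 1.5104)
φ(-3.0272, 1.5104) = 59.51721472

59.51721472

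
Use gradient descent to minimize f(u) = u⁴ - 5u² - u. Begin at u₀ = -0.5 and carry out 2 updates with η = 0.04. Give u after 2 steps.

f′(u) = 4u³ - 10u - 1
u₁ = -0.5 − 0.04·3.5 = -0.64
u₂ = -0.64 − 0.04·4.351424 = -0.81405696

-0.81405696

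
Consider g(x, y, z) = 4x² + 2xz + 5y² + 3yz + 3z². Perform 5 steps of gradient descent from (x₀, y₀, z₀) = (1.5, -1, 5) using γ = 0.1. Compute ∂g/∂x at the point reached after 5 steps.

-0.5752

∇g = (8x + 2z, 10y + 3z, 2x + 3y + 6z)
Step 1: at (1.5, -1, 5), ∇g = (22, 5, 30) → (1.5, -1, 5) − 0.1·(22, 5, 30) = (-0.7, -1.5, 2)
Step 2: at (-0.7, -1.5, 2), ∇g = (-1.6, -9, 6.1) → (-0.7, -1.5, 2) − 0.1·(-1.6, -9, 6.1) = (-0.54, -0.6, 1.39)
Step 3: at (-0.54, -0.6, 1.39), ∇g = (-1.54, -1.83, 5.46) → (-0.54, -0.6, 1.39) − 0.1·(-1.54, -1.83, 5.46) = (-0.386, -0.417, 0.844)
Step 4: at (-0.386, -0.417, 0.844), ∇g = (-1.4, -1.638, 3.041) → (-0.386, -0.417, 0.844) − 0.1·(-1.4, -1.638, 3.041) = (-0.246, -0.2532, 0.5399)
Step 5: at (-0.246, -0.2532, 0.5399), ∇g = (-0.8882, -0.9123, 1.9878) → (-0.246, -0.2532, 0.5399) − 0.1·(-0.8882, -0.9123, 1.9878) = (-0.15718, -0.16197, 0.34112)
∂g/∂x at (-0.15718, -0.16197, 0.34112) = -0.5752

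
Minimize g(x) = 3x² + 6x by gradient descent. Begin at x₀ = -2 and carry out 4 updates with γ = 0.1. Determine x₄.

g′(x) = 6x + 6
Step 1: g′(-2) = -6; x₁ = -2 − 0.1·(-6) = -1.4
Step 2: g′(-1.4) = -2.4; x₂ = -1.4 − 0.1·(-2.4) = -1.16
Step 3: g′(-1.16) = -0.96; x₃ = -1.16 − 0.1·(-0.96) = -1.064
Step 4: g′(-1.064) = -0.384; x₄ = -1.064 − 0.1·(-0.384) = -1.0256

-1.0256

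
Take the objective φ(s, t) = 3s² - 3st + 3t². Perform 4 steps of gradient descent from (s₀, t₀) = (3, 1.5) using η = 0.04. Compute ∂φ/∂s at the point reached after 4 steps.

∇φ = (6s - 3t, -3s + 6t)
(s₁, t₁) = (3, 1.5) − 0.04·(13.5, 0) = (2.46, 1.5)
(s₂, t₂) = (2.46, 1.5) − 0.04·(10.26, 1.62) = (2.0496, 1.4352)
(s₃, t₃) = (2.0496, 1.4352) − 0.04·(7.992, 2.4624) = (1.72992, 1.336704)
(s₄, t₄) = (1.72992, 1.336704) − 0.04·(6.369408, 2.830464) = (1.47514368, 1.22348544)
∂φ/∂s at (1.47514368, 1.22348544) = 5.18040576

5.18040576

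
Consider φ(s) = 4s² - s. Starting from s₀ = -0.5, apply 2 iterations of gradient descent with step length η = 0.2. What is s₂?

φ′(s) = 8s - 1
s₁ = -0.5 − 0.2·(-5) = 0.5
s₂ = 0.5 − 0.2·3 = -0.1

-0.1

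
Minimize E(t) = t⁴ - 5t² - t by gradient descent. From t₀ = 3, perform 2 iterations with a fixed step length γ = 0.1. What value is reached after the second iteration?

E′(t) = 4t³ - 10t - 1
t₁ = 3 − 0.1·77 = -4.7
t₂ = -4.7 − 0.1·(-369.292) = 32.2292

32.2292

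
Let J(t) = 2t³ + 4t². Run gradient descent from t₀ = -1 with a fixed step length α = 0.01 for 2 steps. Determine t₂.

-0.959224

J′(t) = 6t² + 8t
Step 1: J′(-1) = -2; t₁ = -1 − 0.01·(-2) = -0.98
Step 2: J′(-0.98) = -2.0776; t₂ = -0.98 − 0.01·(-2.0776) = -0.959224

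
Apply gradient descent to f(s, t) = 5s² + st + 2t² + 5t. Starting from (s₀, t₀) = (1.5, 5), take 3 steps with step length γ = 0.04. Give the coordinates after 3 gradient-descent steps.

∇f = (10s + t, s + 4t + 5)
(s₁, t₁) = (1.5, 5) − 0.04·(20, 26.5) = (0.7, 3.94)
(s₂, t₂) = (0.7, 3.94) − 0.04·(10.94, 21.46) = (0.2624, 3.0816)
(s₃, t₃) = (0.2624, 3.0816) − 0.04·(5.7056, 17.5888) = (0.034176, 2.378048)

(0.034176, 2.378048)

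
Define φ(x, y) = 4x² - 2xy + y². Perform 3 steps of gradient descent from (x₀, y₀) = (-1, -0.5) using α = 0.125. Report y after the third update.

∇φ = (8x - 2y, -2x + 2y)
(x₁, y₁) = (-1, -0.5) − 0.125·(-7, 1) = (-0.125, -0.625)
(x₂, y₂) = (-0.125, -0.625) − 0.125·(0.25, -1) = (-0.15625, -0.5)
(x₃, y₃) = (-0.15625, -0.5) − 0.125·(-0.25, -0.6875) = (-0.125, -0.4140625)
y = -0.4140625

-0.4140625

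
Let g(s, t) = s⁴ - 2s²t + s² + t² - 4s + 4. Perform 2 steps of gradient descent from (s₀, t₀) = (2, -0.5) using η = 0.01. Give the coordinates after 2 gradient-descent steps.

∇g = (4s³ - 4st + 2s - 4, -2s² + 2t)
(s₁, t₁) = (2, -0.5) − 0.01·(36, -9) = (1.64, -0.41)
(s₂, t₂) = (1.64, -0.41) − 0.01·(19.613376, -6.1992) = (1.44386624, -0.348008)

(1.44386624, -0.348008)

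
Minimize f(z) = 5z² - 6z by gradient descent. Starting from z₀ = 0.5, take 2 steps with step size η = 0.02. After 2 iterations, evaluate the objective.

f′(z) = 10z - 6
z₁ = 0.5 − 0.02·(-1) = 0.52
z₂ = 0.52 − 0.02·(-0.8) = 0.536
f(0.536) = -1.77952

-1.77952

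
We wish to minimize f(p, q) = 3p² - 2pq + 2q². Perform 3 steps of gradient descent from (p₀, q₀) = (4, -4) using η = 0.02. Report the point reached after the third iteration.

(2.35392, -2.74304)

∇f = (6p - 2q, -2p + 4q)
(p₁, q₁) = (4, -4) − 0.02·(32, -24) = (3.36, -3.52)
(p₂, q₂) = (3.36, -3.52) − 0.02·(27.2, -20.8) = (2.816, -3.104)
(p₃, q₃) = (2.816, -3.104) − 0.02·(23.104, -18.048) = (2.35392, -2.74304)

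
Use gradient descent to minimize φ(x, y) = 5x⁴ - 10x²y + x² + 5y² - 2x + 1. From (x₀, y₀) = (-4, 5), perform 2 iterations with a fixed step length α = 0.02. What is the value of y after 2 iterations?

∇φ = (20x³ - 20xy + 2x - 2, -10x² + 10y)
(x₁, y₁) = (-4, 5) − 0.02·(-890, -110) = (13.8, 7.2)
(x₂, y₂) = (13.8, 7.2) − 0.02·(50599.84, -1832.4) = (-998.1968, 43.848)
y = 43.848

43.848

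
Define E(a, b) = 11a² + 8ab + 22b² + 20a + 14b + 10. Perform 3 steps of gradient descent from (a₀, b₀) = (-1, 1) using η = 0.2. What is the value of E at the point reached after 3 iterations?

8689747.359296

∇E = (22a + 8b + 20, 8a + 44b + 14)
Step 1: at (-1, 1), ∇E = (6, 50) → (-1, 1) − 0.2·(6, 50) = (-2.2, -9)
Step 2: at (-2.2, -9), ∇E = (-100.4, -399.6) → (-2.2, -9) − 0.2·(-100.4, -399.6) = (17.88, 70.92)
Step 3: at (17.88, 70.92), ∇E = (980.72, 3277.52) → (17.88, 70.92) − 0.2·(980.72, 3277.52) = (-178.264, -584.584)
E(-178.264, -584.584) = 8689747.359296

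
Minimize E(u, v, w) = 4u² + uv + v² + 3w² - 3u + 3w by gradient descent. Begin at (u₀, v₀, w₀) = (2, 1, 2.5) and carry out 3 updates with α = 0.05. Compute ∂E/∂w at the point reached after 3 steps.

6.174

∇E = (8u + v - 3, u + 2v, 6w + 3)
Step 1: at (2, 1, 2.5), ∇E = (14, 4, 18) → (2, 1, 2.5) − 0.05·(14, 4, 18) = (1.3, 0.8, 1.6)
Step 2: at (1.3, 0.8, 1.6), ∇E = (8.2, 2.9, 12.6) → (1.3, 0.8, 1.6) − 0.05·(8.2, 2.9, 12.6) = (0.89, 0.655, 0.97)
Step 3: at (0.89, 0.655, 0.97), ∇E = (4.775, 2.2, 8.82) → (0.89, 0.655, 0.97) − 0.05·(4.775, 2.2, 8.82) = (0.65125, 0.545, 0.529)
∂E/∂w at (0.65125, 0.545, 0.529) = 6.174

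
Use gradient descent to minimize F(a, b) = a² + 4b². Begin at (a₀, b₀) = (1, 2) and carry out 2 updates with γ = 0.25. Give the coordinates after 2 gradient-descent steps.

(0.25, 2)

∇F = (2a, 8b)
Step 1: at (1, 2), ∇F = (2, 16) → (1, 2) − 0.25·(2, 16) = (0.5, -2)
Step 2: at (0.5, -2), ∇F = (1, -16) → (0.5, -2) − 0.25·(1, -16) = (0.25, 2)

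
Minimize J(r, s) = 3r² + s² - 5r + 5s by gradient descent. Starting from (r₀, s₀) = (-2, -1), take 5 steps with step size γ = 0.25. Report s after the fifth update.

∇J = (6r - 5, 2s + 5)
(r₁, s₁) = (-2, -1) − 0.25·(-17, 3) = (2.25, -1.75)
(r₂, s₂) = (2.25, -1.75) − 0.25·(8.5, 1.5) = (0.125, -2.125)
(r₃, s₃) = (0.125, -2.125) − 0.25·(-4.25, 0.75) = (1.1875, -2.3125)
(r₄, s₄) = (1.1875, -2.3125) − 0.25·(2.125, 0.375) = (0.65625, -2.40625)
(r₅, s₅) = (0.65625, -2.40625) − 0.25·(-1.0625, 0.1875) = (0.921875, -2.453125)
s = -2.453125

-2.453125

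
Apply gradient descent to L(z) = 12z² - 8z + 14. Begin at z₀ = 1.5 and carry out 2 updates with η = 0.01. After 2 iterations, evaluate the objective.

18.11582208

L′(z) = 24z - 8
Step 1: L′(1.5) = 28; z₁ = 1.5 − 0.01·28 = 1.22
Step 2: L′(1.22) = 21.28; z₂ = 1.22 − 0.01·21.28 = 1.0072
L(1.0072) = 18.11582208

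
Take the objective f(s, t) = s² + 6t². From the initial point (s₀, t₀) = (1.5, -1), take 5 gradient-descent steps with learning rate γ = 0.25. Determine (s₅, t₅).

(0.046875, 32)

∇f = (2s, 12t)
Step 1: at (1.5, -1), ∇f = (3, -12) → (1.5, -1) − 0.25·(3, -12) = (0.75, 2)
Step 2: at (0.75, 2), ∇f = (1.5, 24) → (0.75, 2) − 0.25·(1.5, 24) = (0.375, -4)
Step 3: at (0.375, -4), ∇f = (0.75, -48) → (0.375, -4) − 0.25·(0.75, -48) = (0.1875, 8)
Step 4: at (0.1875, 8), ∇f = (0.375, 96) → (0.1875, 8) − 0.25·(0.375, 96) = (0.09375, -16)
Step 5: at (0.09375, -16), ∇f = (0.1875, -192) → (0.09375, -16) − 0.25·(0.1875, -192) = (0.046875, 32)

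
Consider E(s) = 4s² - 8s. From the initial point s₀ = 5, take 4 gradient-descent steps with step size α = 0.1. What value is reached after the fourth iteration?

1.0064

E′(s) = 8s - 8
Step 1: E′(5) = 32; s₁ = 5 − 0.1·32 = 1.8
Step 2: E′(1.8) = 6.4; s₂ = 1.8 − 0.1·6.4 = 1.16
Step 3: E′(1.16) = 1.28; s₃ = 1.16 − 0.1·1.28 = 1.032
Step 4: E′(1.032) = 0.256; s₄ = 1.032 − 0.1·0.256 = 1.0064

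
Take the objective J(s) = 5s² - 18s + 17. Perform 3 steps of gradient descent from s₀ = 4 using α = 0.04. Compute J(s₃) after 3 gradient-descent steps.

1.9290752

J′(s) = 10s - 18
s₁ = 4 − 0.04·22 = 3.12
s₂ = 3.12 − 0.04·13.2 = 2.592
s₃ = 2.592 − 0.04·7.92 = 2.2752
J(2.2752) = 1.9290752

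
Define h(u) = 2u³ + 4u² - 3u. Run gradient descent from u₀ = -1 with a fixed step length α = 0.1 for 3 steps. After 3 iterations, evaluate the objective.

-0.48608972175

h′(u) = 6u² + 8u - 3
Step 1: h′(-1) = -5; u₁ = -1 − 0.1·(-5) = -0.5
Step 2: h′(-0.5) = -5.5; u₂ = -0.5 − 0.1·(-5.5) = 0.05
Step 3: h′(0.05) = -2.585; u₃ = 0.05 − 0.1·(-2.585) = 0.3085
h(0.3085) = -0.48608972175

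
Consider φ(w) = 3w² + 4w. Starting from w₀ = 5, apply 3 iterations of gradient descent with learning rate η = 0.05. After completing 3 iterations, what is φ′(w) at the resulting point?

φ′(w) = 6w + 4
Step 1: φ′(5) = 34; w₁ = 5 − 0.05·34 = 3.3
Step 2: φ′(3.3) = 23.8; w₂ = 3.3 − 0.05·23.8 = 2.11
Step 3: φ′(2.11) = 16.66; w₃ = 2.11 − 0.05·16.66 = 1.277
φ′(w) at (1.277) = 11.662

11.662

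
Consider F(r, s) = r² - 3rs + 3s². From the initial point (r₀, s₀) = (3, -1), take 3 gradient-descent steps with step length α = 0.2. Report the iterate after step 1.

∇F = (2r - 3s, -3r + 6s)
(r₁, s₁) = (3, -1) − 0.2·(9, -15) = (1.2, 2)

(1.2, 2)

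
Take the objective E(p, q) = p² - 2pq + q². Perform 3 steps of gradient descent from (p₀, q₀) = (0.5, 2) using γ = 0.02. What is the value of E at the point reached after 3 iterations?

1.364298753024

∇E = (2p - 2q, -2p + 2q)
Step 1: at (0.5, 2), ∇E = (-3, 3) → (0.5, 2) − 0.02·(-3, 3) = (0.56, 1.94)
Step 2: at (0.56, 1.94), ∇E = (-2.76, 2.76) → (0.56, 1.94) − 0.02·(-2.76, 2.76) = (0.6152, 1.8848)
Step 3: at (0.6152, 1.8848), ∇E = (-2.5392, 2.5392) → (0.6152, 1.8848) − 0.02·(-2.5392, 2.5392) = (0.665984, 1.834016)
E(0.665984, 1.834016) = 1.364298753024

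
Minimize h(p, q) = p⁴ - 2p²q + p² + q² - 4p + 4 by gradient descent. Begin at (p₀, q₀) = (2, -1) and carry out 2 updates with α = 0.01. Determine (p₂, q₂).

(1.38656, -0.8308)

∇h = (4p³ - 4pq + 2p - 4, -2p² + 2q)
Step 1: at (2, -1), ∇h = (40, -10) → (2, -1) − 0.01·(40, -10) = (1.6, -0.9)
Step 2: at (1.6, -0.9), ∇h = (21.344, -6.92) → (1.6, -0.9) − 0.01·(21.344, -6.92) = (1.38656, -0.8308)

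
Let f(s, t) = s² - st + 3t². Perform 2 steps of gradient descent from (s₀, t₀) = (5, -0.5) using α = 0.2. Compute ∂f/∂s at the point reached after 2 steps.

3.56

∇f = (2s - t, -s + 6t)
(s₁, t₁) = (5, -0.5) − 0.2·(10.5, -8) = (2.9, 1.1)
(s₂, t₂) = (2.9, 1.1) − 0.2·(4.7, 3.7) = (1.96, 0.36)
∂f/∂s at (1.96, 0.36) = 3.56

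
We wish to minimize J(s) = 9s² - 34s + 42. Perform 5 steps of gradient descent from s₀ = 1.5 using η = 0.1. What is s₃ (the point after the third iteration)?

J′(s) = 18s - 34
Step 1: J′(1.5) = -7; s₁ = 1.5 − 0.1·(-7) = 2.2
Step 2: J′(2.2) = 5.6; s₂ = 2.2 − 0.1·5.6 = 1.64
Step 3: J′(1.64) = -4.48; s₃ = 1.64 − 0.1·(-4.48) = 2.088

2.088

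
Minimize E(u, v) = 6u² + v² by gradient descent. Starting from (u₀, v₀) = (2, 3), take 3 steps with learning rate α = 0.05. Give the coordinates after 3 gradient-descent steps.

∇E = (12u, 2v)
Step 1: at (2, 3), ∇E = (24, 6) → (2, 3) − 0.05·(24, 6) = (0.8, 2.7)
Step 2: at (0.8, 2.7), ∇E = (9.6, 5.4) → (0.8, 2.7) − 0.05·(9.6, 5.4) = (0.32, 2.43)
Step 3: at (0.32, 2.43), ∇E = (3.84, 4.86) → (0.32, 2.43) − 0.05·(3.84, 4.86) = (0.128, 2.187)

(0.128, 2.187)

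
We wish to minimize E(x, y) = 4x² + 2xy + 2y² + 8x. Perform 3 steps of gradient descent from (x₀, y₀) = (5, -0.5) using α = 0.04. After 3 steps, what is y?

∇E = (8x + 2y + 8, 2x + 4y)
Step 1: at (5, -0.5), ∇E = (47, 8) → (5, -0.5) − 0.04·(47, 8) = (3.12, -0.82)
Step 2: at (3.12, -0.82), ∇E = (31.32, 2.96) → (3.12, -0.82) − 0.04·(31.32, 2.96) = (1.8672, -0.9384)
Step 3: at (1.8672, -0.9384), ∇E = (21.0608, -0.0192) → (1.8672, -0.9384) − 0.04·(21.0608, -0.0192) = (1.024768, -0.937632)
y = -0.937632

-0.937632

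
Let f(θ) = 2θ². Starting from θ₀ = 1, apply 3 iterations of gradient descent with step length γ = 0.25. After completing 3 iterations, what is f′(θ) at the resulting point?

f′(θ) = 4θ
θ₁ = 1 − 0.25·4 = 0
θ₂ = 0 − 0.25·0 = 0
θ₃ = 0 − 0.25·0 = 0
f′(θ) at (0) = 0

0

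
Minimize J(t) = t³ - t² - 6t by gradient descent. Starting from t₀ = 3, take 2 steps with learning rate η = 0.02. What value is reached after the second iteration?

J′(t) = 3t² - 2t - 6
Step 1: J′(3) = 15; t₁ = 3 − 0.02·15 = 2.7
Step 2: J′(2.7) = 10.47; t₂ = 2.7 − 0.02·10.47 = 2.4906

2.4906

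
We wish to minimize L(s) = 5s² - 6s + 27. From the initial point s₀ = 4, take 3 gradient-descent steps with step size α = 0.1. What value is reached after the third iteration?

L′(s) = 10s - 6
s₁ = 4 − 0.1·34 = 0.6
s₂ = 0.6 − 0.1·0 = 0.6
s₃ = 0.6 − 0.1·0 = 0.6

0.6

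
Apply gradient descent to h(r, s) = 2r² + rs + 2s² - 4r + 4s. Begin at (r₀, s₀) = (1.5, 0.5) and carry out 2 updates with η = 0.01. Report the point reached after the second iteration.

∇h = (4r + s - 4, r + 4s + 4)
Step 1: at (1.5, 0.5), ∇h = (2.5, 7.5) → (1.5, 0.5) − 0.01·(2.5, 7.5) = (1.475, 0.425)
Step 2: at (1.475, 0.425), ∇h = (2.325, 7.175) → (1.475, 0.425) − 0.01·(2.325, 7.175) = (1.45175, 0.35325)

(1.45175, 0.35325)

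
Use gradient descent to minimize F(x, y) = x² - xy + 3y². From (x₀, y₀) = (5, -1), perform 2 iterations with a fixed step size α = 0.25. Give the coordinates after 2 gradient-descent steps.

(1.5625, -0.3125)

∇F = (2x - y, -x + 6y)
Step 1: at (5, -1), ∇F = (11, -11) → (5, -1) − 0.25·(11, -11) = (2.25, 1.75)
Step 2: at (2.25, 1.75), ∇F = (2.75, 8.25) → (2.25, 1.75) − 0.25·(2.75, 8.25) = (1.5625, -0.3125)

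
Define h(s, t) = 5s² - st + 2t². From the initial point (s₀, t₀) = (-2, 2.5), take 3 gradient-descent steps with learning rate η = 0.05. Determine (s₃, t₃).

∇h = (10s - t, -s + 4t)
(s₁, t₁) = (-2, 2.5) − 0.05·(-22.5, 12) = (-0.875, 1.9)
(s₂, t₂) = (-0.875, 1.9) − 0.05·(-10.65, 8.475) = (-0.3425, 1.47625)
(s₃, t₃) = (-0.3425, 1.47625) − 0.05·(-4.90125, 6.2475) = (-0.0974375, 1.163875)

(-0.0974375, 1.163875)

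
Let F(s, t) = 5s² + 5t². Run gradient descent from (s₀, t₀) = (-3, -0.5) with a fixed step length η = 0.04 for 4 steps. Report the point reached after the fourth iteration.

(-0.3888, -0.0648)

∇F = (10s, 10t)
(s₁, t₁) = (-3, -0.5) − 0.04·(-30, -5) = (-1.8, -0.3)
(s₂, t₂) = (-1.8, -0.3) − 0.04·(-18, -3) = (-1.08, -0.18)
(s₃, t₃) = (-1.08, -0.18) − 0.04·(-10.8, -1.8) = (-0.648, -0.108)
(s₄, t₄) = (-0.648, -0.108) − 0.04·(-6.48, -1.08) = (-0.3888, -0.0648)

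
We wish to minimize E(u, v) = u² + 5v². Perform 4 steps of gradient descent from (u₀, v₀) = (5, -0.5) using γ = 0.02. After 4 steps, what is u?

4.2467328

∇E = (2u, 10v)
Step 1: at (5, -0.5), ∇E = (10, -5) → (5, -0.5) − 0.02·(10, -5) = (4.8, -0.4)
Step 2: at (4.8, -0.4), ∇E = (9.6, -4) → (4.8, -0.4) − 0.02·(9.6, -4) = (4.608, -0.32)
Step 3: at (4.608, -0.32), ∇E = (9.216, -3.2) → (4.608, -0.32) − 0.02·(9.216, -3.2) = (4.42368, -0.256)
Step 4: at (4.42368, -0.256), ∇E = (8.84736, -2.56) → (4.42368, -0.256) − 0.02·(8.84736, -2.56) = (4.2467328, -0.2048)
u = 4.2467328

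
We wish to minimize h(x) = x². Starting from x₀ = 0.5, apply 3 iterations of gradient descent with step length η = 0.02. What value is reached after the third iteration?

h′(x) = 2x
x₁ = 0.5 − 0.02·1 = 0.48
x₂ = 0.48 − 0.02·0.96 = 0.4608
x₃ = 0.4608 − 0.02·0.9216 = 0.442368

0.442368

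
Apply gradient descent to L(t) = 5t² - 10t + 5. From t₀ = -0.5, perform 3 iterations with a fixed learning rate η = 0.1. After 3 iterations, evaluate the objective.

0

L′(t) = 10t - 10
Step 1: L′(-0.5) = -15; t₁ = -0.5 − 0.1·(-15) = 1
Step 2: L′(1) = 0; t₂ = 1 − 0.1·0 = 1
Step 3: L′(1) = 0; t₃ = 1 − 0.1·0 = 1
L(1) = 0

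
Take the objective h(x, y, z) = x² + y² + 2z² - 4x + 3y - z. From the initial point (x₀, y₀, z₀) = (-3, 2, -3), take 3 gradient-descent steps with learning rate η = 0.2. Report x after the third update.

0.92

∇h = (2x - 4, 2y + 3, 4z - 1)
(x₁, y₁, z₁) = (-3, 2, -3) − 0.2·(-10, 7, -13) = (-1, 0.6, -0.4)
(x₂, y₂, z₂) = (-1, 0.6, -0.4) − 0.2·(-6, 4.2, -2.6) = (0.2, -0.24, 0.12)
(x₃, y₃, z₃) = (0.2, -0.24, 0.12) − 0.2·(-3.6, 2.52, -0.52) = (0.92, -0.744, 0.224)
x = 0.92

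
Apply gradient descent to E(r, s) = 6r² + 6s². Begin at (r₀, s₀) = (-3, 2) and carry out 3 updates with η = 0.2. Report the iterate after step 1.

∇E = (12r, 12s)
Step 1: at (-3, 2), ∇E = (-36, 24) → (-3, 2) − 0.2·(-36, 24) = (4.2, -2.8)

(4.2, -2.8)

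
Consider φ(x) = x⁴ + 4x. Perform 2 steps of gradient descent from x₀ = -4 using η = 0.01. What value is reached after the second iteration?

φ′(x) = 4x³ + 4
x₁ = -4 − 0.01·(-252) = -1.48
x₂ = -1.48 − 0.01·(-8.967168) = -1.39032832

-1.39032832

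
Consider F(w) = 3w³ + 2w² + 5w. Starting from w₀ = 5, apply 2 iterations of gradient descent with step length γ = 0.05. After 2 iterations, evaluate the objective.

F′(w) = 9w² + 4w + 5
Step 1: F′(5) = 250; w₁ = 5 − 0.05·250 = -7.5
Step 2: F′(-7.5) = 481.25; w₂ = -7.5 − 0.05·481.25 = -31.5625
F(-31.5625) = -92492.303466796875

-92492.303466796875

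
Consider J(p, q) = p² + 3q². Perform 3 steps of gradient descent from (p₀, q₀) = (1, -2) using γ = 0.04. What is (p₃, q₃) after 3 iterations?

(0.778688, -0.877952)

∇J = (2p, 6q)
(p₁, q₁) = (1, -2) − 0.04·(2, -12) = (0.92, -1.52)
(p₂, q₂) = (0.92, -1.52) − 0.04·(1.84, -9.12) = (0.8464, -1.1552)
(p₃, q₃) = (0.8464, -1.1552) − 0.04·(1.6928, -6.9312) = (0.778688, -0.877952)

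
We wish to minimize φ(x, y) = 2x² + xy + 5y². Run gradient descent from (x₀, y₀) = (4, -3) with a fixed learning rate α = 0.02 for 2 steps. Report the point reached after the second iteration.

∇φ = (4x + y, x + 10y)
Step 1: at (4, -3), ∇φ = (13, -26) → (4, -3) − 0.02·(13, -26) = (3.74, -2.48)
Step 2: at (3.74, -2.48), ∇φ = (12.48, -21.06) → (3.74, -2.48) − 0.02·(12.48, -21.06) = (3.4904, -2.0588)

(3.4904, -2.0588)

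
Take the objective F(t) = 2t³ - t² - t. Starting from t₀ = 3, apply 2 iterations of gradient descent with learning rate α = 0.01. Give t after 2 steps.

F′(t) = 6t² - 2t - 1
Step 1: F′(3) = 47; t₁ = 3 − 0.01·47 = 2.53
Step 2: F′(2.53) = 32.3454; t₂ = 2.53 − 0.01·32.3454 = 2.206546

2.206546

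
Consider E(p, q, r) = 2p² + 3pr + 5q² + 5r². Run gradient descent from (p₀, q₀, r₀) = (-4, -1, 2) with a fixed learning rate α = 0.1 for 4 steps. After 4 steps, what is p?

-1.134

∇E = (4p + 3r, 10q, 3p + 10r)
(p₁, q₁, r₁) = (-4, -1, 2) − 0.1·(-10, -10, 8) = (-3, 0, 1.2)
(p₂, q₂, r₂) = (-3, 0, 1.2) − 0.1·(-8.4, 0, 3) = (-2.16, 0, 0.9)
(p₃, q₃, r₃) = (-2.16, 0, 0.9) − 0.1·(-5.94, 0, 2.52) = (-1.566, 0, 0.648)
(p₄, q₄, r₄) = (-1.566, 0, 0.648) − 0.1·(-4.32, 0, 1.782) = (-1.134, 0, 0.4698)
p = -1.134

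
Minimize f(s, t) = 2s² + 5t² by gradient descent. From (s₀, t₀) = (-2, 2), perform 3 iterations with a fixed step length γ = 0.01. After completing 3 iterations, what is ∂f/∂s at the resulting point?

∇f = (4s, 10t)
(s₁, t₁) = (-2, 2) − 0.01·(-8, 20) = (-1.92, 1.8)
(s₂, t₂) = (-1.92, 1.8) − 0.01·(-7.68, 18) = (-1.8432, 1.62)
(s₃, t₃) = (-1.8432, 1.62) − 0.01·(-7.3728, 16.2) = (-1.769472, 1.458)
∂f/∂s at (-1.769472, 1.458) = -7.077888

-7.077888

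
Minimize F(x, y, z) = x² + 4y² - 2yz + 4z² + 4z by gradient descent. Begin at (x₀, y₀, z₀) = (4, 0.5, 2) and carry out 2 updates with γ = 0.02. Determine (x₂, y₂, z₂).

(3.6864, 0.4848, 1.3008)

∇F = (2x, 8y - 2z, -2y + 8z + 4)
(x₁, y₁, z₁) = (4, 0.5, 2) − 0.02·(8, 0, 19) = (3.84, 0.5, 1.62)
(x₂, y₂, z₂) = (3.84, 0.5, 1.62) − 0.02·(7.68, 0.76, 15.96) = (3.6864, 0.4848, 1.3008)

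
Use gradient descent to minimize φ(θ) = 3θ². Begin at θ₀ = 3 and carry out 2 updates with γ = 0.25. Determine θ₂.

0.75

φ′(θ) = 6θ
Step 1: φ′(3) = 18; θ₁ = 3 − 0.25·18 = -1.5
Step 2: φ′(-1.5) = -9; θ₂ = -1.5 − 0.25·(-9) = 0.75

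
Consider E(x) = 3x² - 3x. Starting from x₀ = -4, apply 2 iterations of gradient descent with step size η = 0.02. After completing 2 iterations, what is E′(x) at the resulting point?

-20.9088

E′(x) = 6x - 3
x₁ = -4 − 0.02·(-27) = -3.46
x₂ = -3.46 − 0.02·(-23.76) = -2.9848
E′(x) at (-2.9848) = -20.9088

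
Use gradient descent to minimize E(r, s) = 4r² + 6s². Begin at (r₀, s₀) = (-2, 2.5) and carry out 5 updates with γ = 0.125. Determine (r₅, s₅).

(0, -0.078125)

∇E = (8r, 12s)
(r₁, s₁) = (-2, 2.5) − 0.125·(-16, 30) = (0, -1.25)
(r₂, s₂) = (0, -1.25) − 0.125·(0, -15) = (0, 0.625)
(r₃, s₃) = (0, 0.625) − 0.125·(0, 7.5) = (0, -0.3125)
(r₄, s₄) = (0, -0.3125) − 0.125·(0, -3.75) = (0, 0.15625)
(r₅, s₅) = (0, 0.15625) − 0.125·(0, 1.875) = (0, -0.078125)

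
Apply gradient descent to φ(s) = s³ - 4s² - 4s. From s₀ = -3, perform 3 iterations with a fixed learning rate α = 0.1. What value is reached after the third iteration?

φ′(s) = 3s² - 8s - 4
s₁ = -3 − 0.1·47 = -7.7
s₂ = -7.7 − 0.1·235.47 = -31.247
s₃ = -31.247 − 0.1·3175.101027 = -348.7571027

-348.7571027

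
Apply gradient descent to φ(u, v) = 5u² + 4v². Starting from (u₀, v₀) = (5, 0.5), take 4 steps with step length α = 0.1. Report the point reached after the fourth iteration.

(0, 0.0008)

∇φ = (10u, 8v)
(u₁, v₁) = (5, 0.5) − 0.1·(50, 4) = (0, 0.1)
(u₂, v₂) = (0, 0.1) − 0.1·(0, 0.8) = (0, 0.02)
(u₃, v₃) = (0, 0.02) − 0.1·(0, 0.16) = (0, 0.004)
(u₄, v₄) = (0, 0.004) − 0.1·(0, 0.032) = (0, 0.0008)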